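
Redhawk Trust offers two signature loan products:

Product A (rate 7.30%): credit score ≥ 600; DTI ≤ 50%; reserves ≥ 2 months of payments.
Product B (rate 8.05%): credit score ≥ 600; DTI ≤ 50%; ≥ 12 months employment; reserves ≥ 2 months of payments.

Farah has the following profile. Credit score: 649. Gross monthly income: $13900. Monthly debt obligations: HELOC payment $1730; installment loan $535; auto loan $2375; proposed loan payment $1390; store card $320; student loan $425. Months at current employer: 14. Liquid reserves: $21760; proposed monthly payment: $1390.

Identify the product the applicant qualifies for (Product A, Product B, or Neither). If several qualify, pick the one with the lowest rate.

Total debts = (1,730 + 535 + 2,375 + 1,390 + 320 + 425) = 6,775; DTI = 6,775/13,900 = 48.7%.
Reserves = 21,760/1,390 = 15.7 months.
Product A: score 649 ≥ 600; DTI 48.7% ≤ 50%; reserves 15.7 ≥ 2 mo → qualifies.
Product B: score 649 ≥ 600; DTI 48.7% ≤ 50%; employment 14 ≥ 12 mo; reserves 15.7 ≥ 2 mo → qualifies.
Qualifying: Product A, Product B. Lowest rate is 7.30% → Product A.

Product A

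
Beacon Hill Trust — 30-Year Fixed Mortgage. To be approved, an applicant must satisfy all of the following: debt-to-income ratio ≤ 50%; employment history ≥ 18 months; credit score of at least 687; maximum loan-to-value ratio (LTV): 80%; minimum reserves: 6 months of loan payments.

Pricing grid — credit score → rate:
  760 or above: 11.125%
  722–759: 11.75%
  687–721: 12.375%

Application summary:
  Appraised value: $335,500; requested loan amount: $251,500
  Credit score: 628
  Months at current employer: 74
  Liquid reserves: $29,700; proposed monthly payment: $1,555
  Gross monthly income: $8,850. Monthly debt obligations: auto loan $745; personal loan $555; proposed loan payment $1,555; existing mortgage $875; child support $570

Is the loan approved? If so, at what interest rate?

Denied

Credit score 628 < 687 (below minimum)
Employment 74 ≥ 18 months
Reserves = 29,700/1,555 = 19.1 months ≥ 6
Loan-to-value = 251,500/335,500 = 75% — pass (80% max)
Total monthly debts = (745 + 555 + 1,555 + 875 + 570) = 4,300. Debt-to-income = 4,300/8,850 = 48.6% — meets 50% limit
Not all requirements met → denied.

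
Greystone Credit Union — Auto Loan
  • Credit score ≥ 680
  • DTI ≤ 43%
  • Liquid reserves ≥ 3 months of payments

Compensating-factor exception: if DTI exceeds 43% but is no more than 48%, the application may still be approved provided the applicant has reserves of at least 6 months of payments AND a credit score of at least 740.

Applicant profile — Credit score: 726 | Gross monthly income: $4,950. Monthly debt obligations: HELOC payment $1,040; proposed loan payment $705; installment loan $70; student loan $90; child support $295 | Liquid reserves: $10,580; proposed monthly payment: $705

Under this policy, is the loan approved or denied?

Credit score 726 ≥ 680 (meets base)
Total debts = (1,040 + 705 + 70 + 90 + 295) = 2,200. DTI = 2,200/4,950 = 44.4% > 43% — standard DTI limit exceeded.
Liquid reserves cover 10,580/705 = 15.0 months — ≥ 3 required
44.4% falls in the override range (43%–48%), so the compensating-factor test applies.
Override check — reserves: 15.0 mo (ok); score: 726 (below 740).
Compensating-factor requirement not fully met.

Denied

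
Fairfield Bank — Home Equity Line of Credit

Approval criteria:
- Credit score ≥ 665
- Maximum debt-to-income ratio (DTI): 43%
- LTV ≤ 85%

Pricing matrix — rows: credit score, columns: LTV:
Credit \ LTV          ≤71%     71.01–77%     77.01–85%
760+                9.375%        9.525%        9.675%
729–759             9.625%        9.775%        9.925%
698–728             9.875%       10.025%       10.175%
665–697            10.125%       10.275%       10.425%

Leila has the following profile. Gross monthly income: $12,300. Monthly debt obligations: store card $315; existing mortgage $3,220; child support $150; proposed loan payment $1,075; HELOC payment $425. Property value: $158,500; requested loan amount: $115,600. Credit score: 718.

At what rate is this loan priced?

10.025%

Credit score 718 ≥ 665; Total monthly debts = (315 + 3,220 + 150 + 1,075 + 425) = 5,185. DTI: 5,185 ÷ 12,300 = 42.2%, within the 43% cap
LTV: 115,600 ÷ 158,500 = 72.9%, within 85% cap
Score 718 is in the 698–728 band; LTV 72.9% is in the 71.01–77% band → 10.025%.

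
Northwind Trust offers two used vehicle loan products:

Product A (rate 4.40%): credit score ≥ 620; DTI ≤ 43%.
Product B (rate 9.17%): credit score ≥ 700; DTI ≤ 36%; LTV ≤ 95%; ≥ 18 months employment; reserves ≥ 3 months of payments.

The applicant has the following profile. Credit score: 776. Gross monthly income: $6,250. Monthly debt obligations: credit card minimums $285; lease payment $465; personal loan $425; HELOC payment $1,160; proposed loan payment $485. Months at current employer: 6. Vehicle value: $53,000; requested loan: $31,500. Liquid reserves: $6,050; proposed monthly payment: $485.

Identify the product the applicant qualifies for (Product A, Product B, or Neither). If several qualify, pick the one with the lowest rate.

Neither

Total debts = (285 + 465 + 425 + 1,160 + 485) = 2,820; DTI = 2,820/6,250 = 45.1%.
LTV = 31,500/53,000 = 59.4%.
Reserves = 6,050/485 = 12.5 months.
Product A: score 776 ≥ 620; DTI 45.1% > 43% → does not qualify.
Product B: score 776 ≥ 700; DTI 45.1% > 36%; LTV 59.4% ≤ 95%; employment 6 < 18 mo; reserves 12.5 ≥ 3 mo → does not qualify.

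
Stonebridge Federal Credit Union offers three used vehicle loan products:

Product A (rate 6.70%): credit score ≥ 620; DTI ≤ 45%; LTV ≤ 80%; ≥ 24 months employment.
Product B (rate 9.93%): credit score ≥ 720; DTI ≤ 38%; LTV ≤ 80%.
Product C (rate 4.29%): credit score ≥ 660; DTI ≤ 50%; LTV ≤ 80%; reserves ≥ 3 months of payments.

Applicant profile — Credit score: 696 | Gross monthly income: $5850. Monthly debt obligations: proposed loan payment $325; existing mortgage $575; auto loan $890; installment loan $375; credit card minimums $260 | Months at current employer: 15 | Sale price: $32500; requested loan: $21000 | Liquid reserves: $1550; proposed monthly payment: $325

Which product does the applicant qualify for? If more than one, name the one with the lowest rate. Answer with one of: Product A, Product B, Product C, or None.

Product C

Total debts = (325 + 575 + 890 + 375 + 260) = 2,425; DTI = 2,425/5,850 = 41.5%.
LTV = 21,000/32,500 = 64.6%.
Reserves = 1,550/325 = 4.8 months.
Product A: score 696 ≥ 620; DTI 41.5% ≤ 45%; LTV 64.6% ≤ 80%; employment 15 < 24 mo → does not qualify.
Product B: score 696 < 720; DTI 41.5% > 38%; LTV 64.6% ≤ 80% → does not qualify.
Product C: score 696 ≥ 660; DTI 41.5% ≤ 50%; LTV 64.6% ≤ 80%; reserves 4.8 ≥ 3 mo → qualifies.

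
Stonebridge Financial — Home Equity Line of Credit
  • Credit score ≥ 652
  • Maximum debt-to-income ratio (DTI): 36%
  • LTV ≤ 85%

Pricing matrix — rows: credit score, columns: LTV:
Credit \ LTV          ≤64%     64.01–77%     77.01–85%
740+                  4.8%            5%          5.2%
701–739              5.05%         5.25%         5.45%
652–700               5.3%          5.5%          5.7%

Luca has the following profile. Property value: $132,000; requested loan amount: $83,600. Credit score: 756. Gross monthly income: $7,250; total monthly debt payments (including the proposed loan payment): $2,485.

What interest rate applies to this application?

Credit score 756 ≥ 652; Debt-to-income = 2,485/7,250 = 34.3% — meets 36% limit
LTV = 83,600/132,000 = 63.3% ≤ 85%
Row: 756 falls in 740+. Column: 63.3% falls in ≤64%. Rate = 4.8%.

4.8%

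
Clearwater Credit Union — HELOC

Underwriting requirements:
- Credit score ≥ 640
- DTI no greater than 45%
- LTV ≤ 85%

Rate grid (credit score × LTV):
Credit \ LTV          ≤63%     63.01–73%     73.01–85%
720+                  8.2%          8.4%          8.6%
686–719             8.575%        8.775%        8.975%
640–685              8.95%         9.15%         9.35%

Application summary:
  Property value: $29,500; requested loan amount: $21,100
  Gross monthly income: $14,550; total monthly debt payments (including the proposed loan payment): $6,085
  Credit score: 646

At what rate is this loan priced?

9.15%

Credit score 646 ≥ 640; DTI = 6,085/14,550 = 41.8% ≤ 45%
LTV: 21,100 ÷ 29,500 = 71.5%, within 85% cap
Score 646 is in the 640–685 band; LTV 71.5% is in the 63.01–73% band → 9.15%.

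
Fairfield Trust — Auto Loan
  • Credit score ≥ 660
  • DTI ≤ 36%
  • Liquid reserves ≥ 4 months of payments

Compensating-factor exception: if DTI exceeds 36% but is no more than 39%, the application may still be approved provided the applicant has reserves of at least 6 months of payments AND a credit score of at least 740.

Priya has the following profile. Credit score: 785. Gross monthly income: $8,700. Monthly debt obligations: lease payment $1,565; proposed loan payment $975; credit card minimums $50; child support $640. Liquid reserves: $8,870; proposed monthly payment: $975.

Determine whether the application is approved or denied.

Approved

Credit score 785 ≥ 660 (meets base)
Total debts = (1,565 + 975 + 50 + 640) = 3,230. DTI = 3,230/8,700 = 37.1% > 36% — standard DTI limit exceeded.
Reserves = 8,870/975 = 9.1 months ≥ 4
37.1% falls in the override range (36%–39%), so the compensating-factor test applies.
Override check — reserves: 9.1 mo (ok); score: 785 (ok).
Both compensating conditions met → exception applies.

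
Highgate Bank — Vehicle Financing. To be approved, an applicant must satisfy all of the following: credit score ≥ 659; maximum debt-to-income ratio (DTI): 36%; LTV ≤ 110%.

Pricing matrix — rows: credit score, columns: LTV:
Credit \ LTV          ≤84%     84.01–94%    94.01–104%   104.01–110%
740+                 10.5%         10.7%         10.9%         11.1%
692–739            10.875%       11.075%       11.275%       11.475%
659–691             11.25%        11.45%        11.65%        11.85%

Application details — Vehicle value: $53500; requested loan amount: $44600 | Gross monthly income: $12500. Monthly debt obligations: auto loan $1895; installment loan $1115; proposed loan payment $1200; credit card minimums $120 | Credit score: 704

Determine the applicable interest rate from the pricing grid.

10.875%

Credit score 704 ≥ 659; Total monthly debts = (1,895 + 1,115 + 1,200 + 120) = 4,330. DTI: 4,330 ÷ 12,500 = 34.6%, within the 36% cap
LTV: 44,600 ÷ 53,500 = 83.4%, within 110% cap
Row: 704 falls in 692–739. Column: 83.4% falls in ≤84%. Rate = 10.875%.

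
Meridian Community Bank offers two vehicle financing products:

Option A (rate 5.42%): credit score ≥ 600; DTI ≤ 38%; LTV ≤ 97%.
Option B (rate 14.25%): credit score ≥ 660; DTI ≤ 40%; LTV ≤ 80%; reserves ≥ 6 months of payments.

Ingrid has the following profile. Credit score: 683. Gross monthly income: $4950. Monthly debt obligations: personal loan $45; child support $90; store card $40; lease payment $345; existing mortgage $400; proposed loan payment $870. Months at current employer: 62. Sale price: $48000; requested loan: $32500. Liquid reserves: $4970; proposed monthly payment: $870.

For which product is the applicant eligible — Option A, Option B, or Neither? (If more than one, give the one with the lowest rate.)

Option A

Total debts = (45 + 90 + 40 + 345 + 400 + 870) = 1,790; DTI = 1,790/4,950 = 36.2%.
LTV = 32,500/48,000 = 67.7%.
Reserves = 4,970/870 = 5.7 months.
Option A: score 683 ≥ 600; DTI 36.2% ≤ 38%; LTV 67.7% ≤ 97% → qualifies.
Option B: score 683 ≥ 660; DTI 36.2% ≤ 40%; LTV 67.7% ≤ 80%; reserves 5.7 < 6 mo → does not qualify.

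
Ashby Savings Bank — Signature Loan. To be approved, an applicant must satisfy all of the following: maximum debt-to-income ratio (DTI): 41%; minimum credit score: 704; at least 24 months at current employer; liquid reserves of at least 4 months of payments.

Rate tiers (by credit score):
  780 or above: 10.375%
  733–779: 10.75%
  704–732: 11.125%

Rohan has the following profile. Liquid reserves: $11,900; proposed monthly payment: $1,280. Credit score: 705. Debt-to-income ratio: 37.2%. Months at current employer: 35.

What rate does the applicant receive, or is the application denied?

Credit score 705 ≥ 704 (meets minimum)
Employment 35 ≥ 24 months
Liquid reserves cover 11,900/1,280 = 9.3 months — ≥ 4 required
Debt-to-income 37.2% vs 41% cap — pass
All requirements met. Score 705 falls in the 704–732 tier → 11.125%.

Approved at 11.125%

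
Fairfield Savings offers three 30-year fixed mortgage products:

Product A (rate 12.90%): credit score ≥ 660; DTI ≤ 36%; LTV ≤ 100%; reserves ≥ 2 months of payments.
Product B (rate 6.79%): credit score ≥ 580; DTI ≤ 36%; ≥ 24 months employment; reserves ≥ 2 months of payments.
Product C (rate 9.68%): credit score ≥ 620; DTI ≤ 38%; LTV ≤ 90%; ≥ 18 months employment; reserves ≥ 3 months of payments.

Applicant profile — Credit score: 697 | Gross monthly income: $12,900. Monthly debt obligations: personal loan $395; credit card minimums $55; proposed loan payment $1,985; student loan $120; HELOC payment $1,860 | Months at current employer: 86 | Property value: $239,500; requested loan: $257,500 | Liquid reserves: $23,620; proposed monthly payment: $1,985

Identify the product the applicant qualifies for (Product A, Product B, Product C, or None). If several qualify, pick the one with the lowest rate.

Product B

Total debts = (395 + 55 + 1,985 + 120 + 1,860) = 4,415; DTI = 4,415/12,900 = 34.2%.
LTV = 257,500/239,500 = 107.5%.
Reserves = 23,620/1,985 = 11.9 months.
Product A: score 697 ≥ 660; DTI 34.2% ≤ 36%; LTV 107.5% > 100%; reserves 11.9 ≥ 2 mo → does not qualify.
Product B: score 697 ≥ 580; DTI 34.2% ≤ 36%; employment 86 ≥ 24 mo; reserves 11.9 ≥ 2 mo → qualifies.
Product C: score 697 ≥ 620; DTI 34.2% ≤ 38%; LTV 107.5% > 90%; employment 86 ≥ 18 mo; reserves 11.9 ≥ 3 mo → does not qualify.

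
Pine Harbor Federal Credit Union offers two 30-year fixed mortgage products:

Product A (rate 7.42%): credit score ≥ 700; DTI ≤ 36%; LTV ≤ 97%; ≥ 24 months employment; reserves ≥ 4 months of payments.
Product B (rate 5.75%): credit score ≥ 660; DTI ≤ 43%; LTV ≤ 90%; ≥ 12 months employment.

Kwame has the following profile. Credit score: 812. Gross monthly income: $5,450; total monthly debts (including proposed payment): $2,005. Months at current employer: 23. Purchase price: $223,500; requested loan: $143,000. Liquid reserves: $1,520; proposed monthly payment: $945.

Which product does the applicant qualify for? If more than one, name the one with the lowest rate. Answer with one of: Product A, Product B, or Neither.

DTI = 2,005/5,450 = 36.8%.
LTV = 143,000/223,500 = 64%.
Reserves = 1,520/945 = 1.6 months.
Product A: score 812 ≥ 700; DTI 36.8% > 36%; LTV 64% ≤ 97%; employment 23 < 24 mo; reserves 1.6 < 4 mo → does not qualify.
Product B: score 812 ≥ 660; DTI 36.8% ≤ 43%; LTV 64% ≤ 90%; employment 23 ≥ 12 mo → qualifies.

Product B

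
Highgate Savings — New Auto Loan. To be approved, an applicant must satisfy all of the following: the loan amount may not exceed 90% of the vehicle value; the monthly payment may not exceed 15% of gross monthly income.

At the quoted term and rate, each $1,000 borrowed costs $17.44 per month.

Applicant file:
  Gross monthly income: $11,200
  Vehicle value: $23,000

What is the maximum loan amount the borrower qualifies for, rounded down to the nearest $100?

$20,700

Payment cap: 15% × $11,200 = $1,680/month.
At $17.44 per $1,000, that supports 1,680/17.44 × 1,000 ≈ $96,330 → $96,300.
LTV cap: 90% × $23,000 = $20,700 → $20,700.
Binding constraint: loan-to-value.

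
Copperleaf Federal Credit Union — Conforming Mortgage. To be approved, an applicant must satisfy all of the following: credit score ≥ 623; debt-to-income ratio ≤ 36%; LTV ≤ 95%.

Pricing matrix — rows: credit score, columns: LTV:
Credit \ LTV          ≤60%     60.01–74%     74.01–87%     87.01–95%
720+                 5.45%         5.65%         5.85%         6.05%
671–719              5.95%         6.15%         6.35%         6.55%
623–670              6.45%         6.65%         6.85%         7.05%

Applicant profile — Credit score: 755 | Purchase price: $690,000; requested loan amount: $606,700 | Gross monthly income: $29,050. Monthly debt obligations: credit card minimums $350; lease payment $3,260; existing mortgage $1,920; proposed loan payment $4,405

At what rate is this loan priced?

6.05%

Credit score 755 ≥ 623; Total monthly debts = (350 + 3,260 + 1,920 + 4,405) = 9,935. Debt-to-income = 9,935/29,050 = 34.2% — meets 36% limit
LTV = 606,700/690,000 = 87.9% ≤ 95%
Score 755 is in the 720+ band; LTV 87.9% is in the 87.01–95% band → 6.05%.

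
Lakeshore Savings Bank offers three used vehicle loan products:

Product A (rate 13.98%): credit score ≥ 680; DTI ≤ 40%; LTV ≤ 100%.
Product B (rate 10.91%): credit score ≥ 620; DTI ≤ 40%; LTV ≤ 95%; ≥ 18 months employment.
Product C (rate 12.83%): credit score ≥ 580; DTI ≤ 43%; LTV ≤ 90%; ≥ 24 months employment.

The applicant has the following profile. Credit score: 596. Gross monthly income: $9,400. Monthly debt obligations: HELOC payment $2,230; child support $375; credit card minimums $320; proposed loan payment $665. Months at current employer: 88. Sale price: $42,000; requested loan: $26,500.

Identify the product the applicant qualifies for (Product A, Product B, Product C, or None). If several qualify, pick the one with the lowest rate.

Total debts = (2,230 + 375 + 320 + 665) = 3,590; DTI = 3,590/9,400 = 38.2%.
LTV = 26,500/42,000 = 63.1%.
Product A: score 596 < 680; DTI 38.2% ≤ 40%; LTV 63.1% ≤ 100% → does not qualify.
Product B: score 596 < 620; DTI 38.2% ≤ 40%; LTV 63.1% ≤ 95%; employment 88 ≥ 18 mo → does not qualify.
Product C: score 596 ≥ 580; DTI 38.2% ≤ 43%; LTV 63.1% ≤ 90%; employment 88 ≥ 24 mo → qualifies.

Product C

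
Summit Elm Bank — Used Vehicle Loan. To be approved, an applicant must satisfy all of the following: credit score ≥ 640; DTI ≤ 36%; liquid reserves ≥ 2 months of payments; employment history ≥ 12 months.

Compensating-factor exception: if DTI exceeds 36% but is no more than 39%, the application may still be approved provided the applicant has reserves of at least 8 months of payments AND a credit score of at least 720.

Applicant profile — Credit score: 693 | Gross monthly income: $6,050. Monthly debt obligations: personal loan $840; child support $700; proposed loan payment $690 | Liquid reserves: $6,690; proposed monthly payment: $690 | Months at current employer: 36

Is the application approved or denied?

Denied

Credit score 693 ≥ 640 (meets base)
Total debts = (840 + 700 + 690) = 2,230. DTI = 2,230/6,050 = 36.9% > 36% — standard DTI limit exceeded.
Liquid reserves cover 6,690/690 = 9.7 months — ≥ 2 required
Employment 36 ≥ 12 months
DTI 36.9% is within the 36%–39% exception band; checking compensating factors.
Override check — reserves: 9.7 mo (ok); score: 693 (below 720).
Override conditions not both satisfied; exception does not apply.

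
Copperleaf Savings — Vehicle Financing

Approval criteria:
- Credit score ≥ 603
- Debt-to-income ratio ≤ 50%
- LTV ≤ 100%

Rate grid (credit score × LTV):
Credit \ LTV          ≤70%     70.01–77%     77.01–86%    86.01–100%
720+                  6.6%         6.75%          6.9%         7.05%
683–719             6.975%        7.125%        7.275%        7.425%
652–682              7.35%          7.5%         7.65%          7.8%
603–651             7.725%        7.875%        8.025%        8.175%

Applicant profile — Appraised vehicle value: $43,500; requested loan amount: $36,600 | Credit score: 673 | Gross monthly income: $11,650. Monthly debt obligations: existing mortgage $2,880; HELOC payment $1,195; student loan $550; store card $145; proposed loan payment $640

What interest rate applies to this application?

7.65%

Credit score 673 ≥ 603; Total monthly debts = (2,880 + 1,195 + 550 + 145 + 640) = 5,410. DTI: 5,410 ÷ 11,650 = 46.4%, within the 50% cap
LTV = 36,600/43,500 = 84.1% ≤ 100%
Credit 673 → row 652–682; LTV 84.1% → column 77.01–86%. Grid cell → 7.65%.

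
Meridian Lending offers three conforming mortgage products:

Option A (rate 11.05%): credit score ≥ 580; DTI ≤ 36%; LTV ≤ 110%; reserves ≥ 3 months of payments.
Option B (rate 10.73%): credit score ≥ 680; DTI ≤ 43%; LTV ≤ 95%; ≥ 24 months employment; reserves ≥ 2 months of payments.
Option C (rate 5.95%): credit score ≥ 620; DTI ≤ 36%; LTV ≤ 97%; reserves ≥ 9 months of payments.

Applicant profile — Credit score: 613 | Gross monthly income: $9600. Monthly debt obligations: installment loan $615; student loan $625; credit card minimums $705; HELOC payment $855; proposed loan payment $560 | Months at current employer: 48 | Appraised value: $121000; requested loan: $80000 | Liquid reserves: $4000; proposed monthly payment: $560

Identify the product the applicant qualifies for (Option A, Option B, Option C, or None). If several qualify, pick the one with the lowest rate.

Option A

Total debts = (615 + 625 + 705 + 855 + 560) = 3,360; DTI = 3,360/9,600 = 35%.
LTV = 80,000/121,000 = 66.1%.
Reserves = 4,000/560 = 7.1 months.
Option A: score 613 ≥ 580; DTI 35% ≤ 36%; LTV 66.1% ≤ 110%; reserves 7.1 ≥ 3 mo → qualifies.
Option B: score 613 < 680; DTI 35% ≤ 43%; LTV 66.1% ≤ 95%; employment 48 ≥ 24 mo; reserves 7.1 ≥ 2 mo → does not qualify.
Option C: score 613 < 620; DTI 35% ≤ 36%; LTV 66.1% ≤ 97%; reserves 7.1 < 9 mo → does not qualify.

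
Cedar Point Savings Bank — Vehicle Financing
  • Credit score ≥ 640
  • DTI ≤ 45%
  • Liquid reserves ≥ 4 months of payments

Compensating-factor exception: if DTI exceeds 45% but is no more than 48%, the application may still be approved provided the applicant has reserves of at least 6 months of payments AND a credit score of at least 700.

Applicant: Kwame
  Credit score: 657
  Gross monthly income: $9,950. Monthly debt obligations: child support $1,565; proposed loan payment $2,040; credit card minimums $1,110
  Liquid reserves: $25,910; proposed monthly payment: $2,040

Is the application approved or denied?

Denied

Credit score 657 ≥ 640 (meets base)
Total debts = (1,565 + 2,040 + 1,110) = 4,715. DTI = 4,715/9,950 = 47.4% > 45% — standard DTI limit exceeded.
Reserves: 25,910 ÷ 2,040 = 12.7 months (meets 4-month minimum)
DTI 47.4% is within the 45%–48% exception band; checking compensating factors.
Reserves 12.7 ≥ 6 months; credit score 657 < 700.
Override conditions not both satisfied; exception does not apply.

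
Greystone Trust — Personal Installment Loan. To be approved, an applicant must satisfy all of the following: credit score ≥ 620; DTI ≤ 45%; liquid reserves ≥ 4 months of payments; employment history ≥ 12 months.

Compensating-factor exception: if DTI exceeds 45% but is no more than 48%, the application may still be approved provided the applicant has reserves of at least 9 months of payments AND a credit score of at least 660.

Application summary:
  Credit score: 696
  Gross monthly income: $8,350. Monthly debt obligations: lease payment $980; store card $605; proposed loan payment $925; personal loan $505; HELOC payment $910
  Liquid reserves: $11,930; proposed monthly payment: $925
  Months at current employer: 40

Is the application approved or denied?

Approved

Credit score 696 ≥ 620 (meets base)
Total debts = (980 + 605 + 925 + 505 + 910) = 3,925. DTI: 3,925 ÷ 8,350 = 47%, over the 45% base limit.
Reserves: 11,930 ÷ 925 = 12.9 months (meets 4-month minimum)
Employment 40 ≥ 12 months
DTI 47% is within the 45%–48% exception band; checking compensating factors.
Override check — reserves: 12.9 mo (ok); score: 696 (ok).
Both override conditions satisfied; DTI exception granted.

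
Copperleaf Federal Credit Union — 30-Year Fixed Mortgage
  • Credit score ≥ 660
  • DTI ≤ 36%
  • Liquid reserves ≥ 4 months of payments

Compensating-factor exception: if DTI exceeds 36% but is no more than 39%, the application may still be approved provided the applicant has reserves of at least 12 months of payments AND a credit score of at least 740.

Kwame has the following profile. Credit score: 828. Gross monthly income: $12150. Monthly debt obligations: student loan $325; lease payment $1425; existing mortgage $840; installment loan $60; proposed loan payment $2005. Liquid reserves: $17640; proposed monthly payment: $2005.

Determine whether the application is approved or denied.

Credit score 828 ≥ 660 (meets base)
Total debts = (325 + 1,425 + 840 + 60 + 2,005) = 4,655. DTI: 4,655 ÷ 12,150 = 38.3%, over the 36% base limit.
Reserves: 17,640 ÷ 2,005 = 8.8 months (meets 4-month minimum)
DTI 38.3% is within the 36%–39% exception band; checking compensating factors.
Reserves 8.8 < 12 months; credit score 828 ≥ 740.
Override conditions not both satisfied; exception does not apply.

Denied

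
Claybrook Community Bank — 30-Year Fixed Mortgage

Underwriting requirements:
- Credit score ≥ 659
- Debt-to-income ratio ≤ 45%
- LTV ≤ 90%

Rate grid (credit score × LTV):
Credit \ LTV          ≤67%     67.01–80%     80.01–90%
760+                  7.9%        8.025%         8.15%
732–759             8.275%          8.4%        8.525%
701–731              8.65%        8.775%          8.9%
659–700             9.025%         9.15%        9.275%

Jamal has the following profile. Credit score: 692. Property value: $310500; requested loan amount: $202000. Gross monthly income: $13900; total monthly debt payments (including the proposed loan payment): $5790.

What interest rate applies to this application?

9.025%

Credit score 692 ≥ 659; DTI = 5,790/13,900 = 41.7% ≤ 45%
LTV = 202,000/310,500 = 65.1% ≤ 90%
Score 692 is in the 659–700 band; LTV 65.1% is in the ≤67% band → 9.025%.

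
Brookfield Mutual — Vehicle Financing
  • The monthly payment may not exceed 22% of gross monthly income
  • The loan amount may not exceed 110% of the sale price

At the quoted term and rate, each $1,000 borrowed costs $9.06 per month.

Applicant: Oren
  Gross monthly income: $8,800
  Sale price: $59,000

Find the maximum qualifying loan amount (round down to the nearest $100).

$64,900

Payment cap: 22% × $8,800 = $1,936/month.
At $9.06 per $1,000, that supports 1,936/9.06 × 1,000 ≈ $213,686 → $213,600.
LTV cap: 110% × $59,000 = $64,900 → $64,900.
Binding constraint: loan-to-value.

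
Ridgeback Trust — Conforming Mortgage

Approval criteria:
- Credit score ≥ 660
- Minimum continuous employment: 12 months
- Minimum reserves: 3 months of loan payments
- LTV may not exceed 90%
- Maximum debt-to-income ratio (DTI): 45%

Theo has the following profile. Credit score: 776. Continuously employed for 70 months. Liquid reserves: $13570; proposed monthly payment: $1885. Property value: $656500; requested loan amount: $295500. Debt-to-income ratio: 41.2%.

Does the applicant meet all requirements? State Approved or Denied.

Approved

Credit score 776 ≥ 660 (meets)
Employment 70 ≥ 12 months
Liquid reserves cover 13,570/1,885 = 7.2 months — ≥ 3 required
LTV = 295,500/656,500 = 45% ≤ 90%
DTI 41.2% ≤ 45%
All criteria satisfied.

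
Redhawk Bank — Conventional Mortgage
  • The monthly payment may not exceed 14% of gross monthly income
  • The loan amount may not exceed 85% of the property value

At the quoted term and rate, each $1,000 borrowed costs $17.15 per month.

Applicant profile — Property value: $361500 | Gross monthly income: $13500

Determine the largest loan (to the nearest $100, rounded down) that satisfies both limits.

Payment cap: 14% × $13,500 = $1,890/month.
At $17.15 per $1,000, that supports 1,890/17.15 × 1,000 ≈ $110,204 → $110,200.
LTV cap: 85% × $361,500 = $307,275 → $307,200.
Binding constraint: payment-to-income.

$110,200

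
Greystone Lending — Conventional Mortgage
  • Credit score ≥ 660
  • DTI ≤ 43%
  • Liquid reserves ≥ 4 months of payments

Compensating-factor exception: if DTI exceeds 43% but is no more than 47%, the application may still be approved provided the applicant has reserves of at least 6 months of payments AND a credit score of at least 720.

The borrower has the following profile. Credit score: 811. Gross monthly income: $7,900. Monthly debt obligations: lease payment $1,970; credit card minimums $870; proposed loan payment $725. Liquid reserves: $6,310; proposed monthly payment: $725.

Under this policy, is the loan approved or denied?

Approved

Credit score 811 ≥ 660 (meets base)
Total debts = (1,970 + 870 + 725) = 3,565. DTI = 3,565/7,900 = 45.1% > 43% — standard DTI limit exceeded.
Reserves: 6,310 ÷ 725 = 8.7 months (meets 4-month minimum)
DTI 45.1% is within the 43%–47% exception band; checking compensating factors.
Override check — reserves: 8.7 mo (ok); score: 811 (ok).
Both override conditions satisfied; DTI exception granted.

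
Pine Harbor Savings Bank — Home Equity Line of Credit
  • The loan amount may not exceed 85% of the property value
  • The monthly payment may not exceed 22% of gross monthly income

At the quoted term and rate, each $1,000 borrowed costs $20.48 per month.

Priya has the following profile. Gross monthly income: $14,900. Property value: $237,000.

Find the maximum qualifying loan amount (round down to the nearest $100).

$160,000

Payment cap: 22% × $14,900 = $3,278/month.
At $20.48 per $1,000, that supports 3,278/20.48 × 1,000 ≈ $160,058 → $160,000.
LTV cap: 85% × $237,000 = $201,450 → $201,400.
Binding constraint: payment-to-income.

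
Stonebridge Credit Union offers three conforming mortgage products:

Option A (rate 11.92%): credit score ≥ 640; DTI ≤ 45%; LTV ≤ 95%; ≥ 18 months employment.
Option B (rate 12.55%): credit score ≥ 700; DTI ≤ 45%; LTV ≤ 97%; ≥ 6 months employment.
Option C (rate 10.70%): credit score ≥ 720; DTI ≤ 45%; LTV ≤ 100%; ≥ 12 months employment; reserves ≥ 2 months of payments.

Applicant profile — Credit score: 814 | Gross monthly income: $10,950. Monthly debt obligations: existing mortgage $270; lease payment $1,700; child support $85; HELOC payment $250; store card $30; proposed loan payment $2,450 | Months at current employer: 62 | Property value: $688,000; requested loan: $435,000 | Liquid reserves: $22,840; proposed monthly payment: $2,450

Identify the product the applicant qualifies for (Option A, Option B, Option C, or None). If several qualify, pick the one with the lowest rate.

Option C

Total debts = (270 + 1,700 + 85 + 250 + 30 + 2,450) = 4,785; DTI = 4,785/10,950 = 43.7%.
LTV = 435,000/688,000 = 63.2%.
Reserves = 22,840/2,450 = 9.3 months.
Option A: score 814 ≥ 640; DTI 43.7% ≤ 45%; LTV 63.2% ≤ 95%; employment 62 ≥ 18 mo → qualifies.
Option B: score 814 ≥ 700; DTI 43.7% ≤ 45%; LTV 63.2% ≤ 97%; employment 62 ≥ 6 mo → qualifies.
Option C: score 814 ≥ 720; DTI 43.7% ≤ 45%; LTV 63.2% ≤ 100%; employment 62 ≥ 12 mo; reserves 9.3 ≥ 2 mo → qualifies.
Qualifying: Option A, Option B, Option C. Lowest rate is 10.70% → Option C.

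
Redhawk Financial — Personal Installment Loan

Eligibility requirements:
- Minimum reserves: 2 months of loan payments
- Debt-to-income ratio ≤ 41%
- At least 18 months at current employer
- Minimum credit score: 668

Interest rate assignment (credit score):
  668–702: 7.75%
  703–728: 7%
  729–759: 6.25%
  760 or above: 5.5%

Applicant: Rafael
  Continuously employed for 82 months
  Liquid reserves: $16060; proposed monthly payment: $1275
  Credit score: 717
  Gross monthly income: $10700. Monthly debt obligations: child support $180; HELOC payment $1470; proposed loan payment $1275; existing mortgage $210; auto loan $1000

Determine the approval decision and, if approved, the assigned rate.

Approved at 7%

Credit score 717 ≥ 668 (meets minimum)
Reserves = 16,060/1,275 = 12.6 months ≥ 2
Total monthly debts = (180 + 1,470 + 1,275 + 210 + 1,000) = 4,135. DTI = 4,135/10,700 = 38.6% ≤ 41%
Employment 82 ≥ 18 months
All requirements met. Score 717 falls in the 703–728 tier → 7%.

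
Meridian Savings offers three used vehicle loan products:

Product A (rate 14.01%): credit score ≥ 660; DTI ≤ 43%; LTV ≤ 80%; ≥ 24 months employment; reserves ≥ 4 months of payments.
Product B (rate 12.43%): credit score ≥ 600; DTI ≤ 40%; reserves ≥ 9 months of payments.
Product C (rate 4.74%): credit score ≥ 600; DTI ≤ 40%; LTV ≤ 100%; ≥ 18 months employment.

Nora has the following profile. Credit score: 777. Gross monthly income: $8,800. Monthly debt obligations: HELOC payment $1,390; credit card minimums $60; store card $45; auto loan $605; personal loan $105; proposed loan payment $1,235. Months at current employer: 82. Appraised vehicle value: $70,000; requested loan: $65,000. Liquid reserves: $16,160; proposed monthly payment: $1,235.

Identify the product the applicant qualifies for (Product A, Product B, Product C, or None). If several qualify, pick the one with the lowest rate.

Total debts = (1,390 + 60 + 45 + 605 + 105 + 1,235) = 3,440; DTI = 3,440/8,800 = 39.1%.
LTV = 65,000/70,000 = 92.9%.
Reserves = 16,160/1,235 = 13.1 months.
Product A: score 777 ≥ 660; DTI 39.1% ≤ 43%; LTV 92.9% > 80%; employment 82 ≥ 24 mo; reserves 13.1 ≥ 4 mo → does not qualify.
Product B: score 777 ≥ 600; DTI 39.1% ≤ 40%; reserves 13.1 ≥ 9 mo → qualifies.
Product C: score 777 ≥ 600; DTI 39.1% ≤ 40%; LTV 92.9% ≤ 100%; employment 82 ≥ 18 mo → qualifies.
Qualifying: Product B, Product C. Lowest rate is 4.74% → Product C.

Product C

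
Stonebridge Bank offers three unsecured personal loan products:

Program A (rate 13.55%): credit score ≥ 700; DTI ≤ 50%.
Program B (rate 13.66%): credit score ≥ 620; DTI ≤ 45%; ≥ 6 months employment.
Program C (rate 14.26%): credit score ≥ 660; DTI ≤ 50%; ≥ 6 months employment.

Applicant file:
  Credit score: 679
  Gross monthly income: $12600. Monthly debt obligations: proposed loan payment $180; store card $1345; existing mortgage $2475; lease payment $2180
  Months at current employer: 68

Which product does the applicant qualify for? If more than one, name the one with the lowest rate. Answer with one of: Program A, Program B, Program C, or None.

Total debts = (180 + 1,345 + 2,475 + 2,180) = 6,180; DTI = 6,180/12,600 = 49%.
Program A: score 679 < 700; DTI 49% ≤ 50% → does not qualify.
Program B: score 679 ≥ 620; DTI 49% > 45%; employment 68 ≥ 6 mo → does not qualify.
Program C: score 679 ≥ 660; DTI 49% ≤ 50%; employment 68 ≥ 6 mo → qualifies.

Program C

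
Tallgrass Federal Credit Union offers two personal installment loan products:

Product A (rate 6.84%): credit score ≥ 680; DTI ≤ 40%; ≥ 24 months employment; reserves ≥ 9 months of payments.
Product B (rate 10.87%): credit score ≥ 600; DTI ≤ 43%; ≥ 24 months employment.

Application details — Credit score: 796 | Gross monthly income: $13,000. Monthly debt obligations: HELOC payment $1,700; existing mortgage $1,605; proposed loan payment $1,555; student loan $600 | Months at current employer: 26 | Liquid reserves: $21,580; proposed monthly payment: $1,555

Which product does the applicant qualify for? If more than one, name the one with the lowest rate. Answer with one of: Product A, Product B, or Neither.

Product B

Total debts = (1,700 + 1,605 + 1,555 + 600) = 5,460; DTI = 5,460/13,000 = 42%.
Reserves = 21,580/1,555 = 13.9 months.
Product A: score 796 ≥ 680; DTI 42% > 40%; employment 26 ≥ 24 mo; reserves 13.9 ≥ 9 mo → does not qualify.
Product B: score 796 ≥ 600; DTI 42% ≤ 43%; employment 26 ≥ 24 mo → qualifies.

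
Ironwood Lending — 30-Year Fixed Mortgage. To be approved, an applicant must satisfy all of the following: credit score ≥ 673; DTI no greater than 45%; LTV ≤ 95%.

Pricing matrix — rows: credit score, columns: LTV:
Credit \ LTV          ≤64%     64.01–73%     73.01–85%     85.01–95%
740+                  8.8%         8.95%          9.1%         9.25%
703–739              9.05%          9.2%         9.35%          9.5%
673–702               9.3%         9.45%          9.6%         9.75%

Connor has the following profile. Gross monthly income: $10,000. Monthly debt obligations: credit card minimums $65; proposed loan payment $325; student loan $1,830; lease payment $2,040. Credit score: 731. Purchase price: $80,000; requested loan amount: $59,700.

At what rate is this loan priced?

9.35%

Credit score 731 ≥ 673; Total monthly debts = (65 + 325 + 1,830 + 2,040) = 4,260. DTI: 4,260 ÷ 10,000 = 42.6%, within the 45% cap
LTV: 59,700 ÷ 80,000 = 74.6%, within 95% cap
Credit 731 → row 703–739; LTV 74.6% → column 73.01–85%. Grid cell → 9.35%.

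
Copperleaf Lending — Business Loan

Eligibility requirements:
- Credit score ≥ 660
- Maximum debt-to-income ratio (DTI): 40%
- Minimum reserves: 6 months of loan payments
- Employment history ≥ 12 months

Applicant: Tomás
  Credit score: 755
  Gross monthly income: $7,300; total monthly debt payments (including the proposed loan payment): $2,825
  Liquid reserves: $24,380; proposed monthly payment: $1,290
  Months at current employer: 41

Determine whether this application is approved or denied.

Approved

Credit score 755 ≥ 660 (meets)
Debt-to-income = 2,825/7,300 = 38.7% — meets 40% limit
Reserves = 24,380/1,290 = 18.9 months ≥ 6
Employment 41 ≥ 12 months
All criteria satisfied.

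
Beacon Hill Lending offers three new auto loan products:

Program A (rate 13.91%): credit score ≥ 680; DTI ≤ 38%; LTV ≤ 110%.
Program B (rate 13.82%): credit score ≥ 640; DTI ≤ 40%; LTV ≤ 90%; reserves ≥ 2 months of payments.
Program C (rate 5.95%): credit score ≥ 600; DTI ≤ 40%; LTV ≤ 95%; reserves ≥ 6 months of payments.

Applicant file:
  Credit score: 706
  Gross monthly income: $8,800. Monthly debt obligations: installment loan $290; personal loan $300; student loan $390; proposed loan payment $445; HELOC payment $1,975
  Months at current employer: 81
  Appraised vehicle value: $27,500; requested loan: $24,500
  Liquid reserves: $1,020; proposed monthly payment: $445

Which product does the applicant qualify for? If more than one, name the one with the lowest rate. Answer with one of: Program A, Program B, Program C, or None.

Total debts = (290 + 300 + 390 + 445 + 1,975) = 3,400; DTI = 3,400/8,800 = 38.6%.
LTV = 24,500/27,500 = 89.1%.
Reserves = 1,020/445 = 2.3 months.
Program A: score 706 ≥ 680; DTI 38.6% > 38%; LTV 89.1% ≤ 110% → does not qualify.
Program B: score 706 ≥ 640; DTI 38.6% ≤ 40%; LTV 89.1% ≤ 90%; reserves 2.3 ≥ 2 mo → qualifies.
Program C: score 706 ≥ 600; DTI 38.6% ≤ 40%; LTV 89.1% ≤ 95%; reserves 2.3 < 6 mo → does not qualify.

Program B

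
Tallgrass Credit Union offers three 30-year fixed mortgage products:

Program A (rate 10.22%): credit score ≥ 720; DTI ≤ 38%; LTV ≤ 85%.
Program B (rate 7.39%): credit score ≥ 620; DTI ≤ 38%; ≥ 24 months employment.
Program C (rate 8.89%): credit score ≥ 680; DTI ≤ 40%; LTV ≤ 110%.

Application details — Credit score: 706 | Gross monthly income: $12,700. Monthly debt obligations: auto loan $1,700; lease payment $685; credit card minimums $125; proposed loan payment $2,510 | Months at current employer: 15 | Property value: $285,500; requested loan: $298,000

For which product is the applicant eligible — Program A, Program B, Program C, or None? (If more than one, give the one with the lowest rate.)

Total debts = (1,700 + 685 + 125 + 2,510) = 5,020; DTI = 5,020/12,700 = 39.5%.
LTV = 298,000/285,500 = 104.4%.
Program A: score 706 < 720; DTI 39.5% > 38%; LTV 104.4% > 85% → does not qualify.
Program B: score 706 ≥ 620; DTI 39.5% > 38%; employment 15 < 24 mo → does not qualify.
Program C: score 706 ≥ 680; DTI 39.5% ≤ 40%; LTV 104.4% ≤ 110% → qualifies.

Program C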